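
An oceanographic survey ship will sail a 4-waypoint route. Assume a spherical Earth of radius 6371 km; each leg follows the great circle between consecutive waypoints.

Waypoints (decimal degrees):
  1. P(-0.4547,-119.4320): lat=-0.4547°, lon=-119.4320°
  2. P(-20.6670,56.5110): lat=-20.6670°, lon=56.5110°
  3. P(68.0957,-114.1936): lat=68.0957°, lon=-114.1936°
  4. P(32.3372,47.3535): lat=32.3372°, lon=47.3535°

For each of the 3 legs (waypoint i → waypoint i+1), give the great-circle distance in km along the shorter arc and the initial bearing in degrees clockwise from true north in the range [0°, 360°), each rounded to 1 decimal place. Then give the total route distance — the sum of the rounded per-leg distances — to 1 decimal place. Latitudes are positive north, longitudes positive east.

Leg 1: φ1=-0.0079360, φ2=-0.3607072, Δφ=-0.3527712, Δλ=3.0707846 rad; a=sin²(Δφ/2)+cosφ1·cosφ2·sin²(Δλ/2)=0.9652363076; c=2·atan2(√a, √(1-a))=2.766497090; dist=6371·c=17625.353 ≈ 17625.4 km; running total=17625.4 km
Leg 1 bearing: y=sinΔλ·cosφ2=0.06619599, x=cosφ1·sinφ2-sinφ1·cosφ2·cosΔλ=-0.36033152; θ=atan2(y, x)=169.5903° ≈ 169.6°
Leg 2: φ1=-0.3607072, φ2=1.1884942, Δφ=1.5492014, Δλ=-2.9793573 rad; a=sin²(Δφ/2)+cosφ1·cosφ2·sin²(Δλ/2)=0.8359618396; c=2·atan2(√a, √(1-a))=2.307599453; dist=6371·c=14701.716 ≈ 14701.7 km; running total=32327.1 km
Leg 2 bearing: y=sinΔλ·cosφ2=-0.06025795, x=cosφ1·sinφ2-sinφ1·cosφ2·cosΔλ=0.73816499; θ=atan2(y, x)=-4.6668° <0 so +360° → 355.3332° ≈ 355.3°
Leg 3: φ1=1.1884942, φ2=0.5643906, Δφ=-0.6241036, Δλ=2.8195288 rad; a=sin²(Δφ/2)+cosφ1·cosφ2·sin²(Δλ/2)=0.4013548746; c=2·atan2(√a, √(1-a))=1.372203256; dist=6371·c=8742.307 ≈ 8742.3 km; running total=41069.4 km
Leg 3 bearing: y=sinΔλ·cosφ2=0.26743661, x=cosφ1·sinφ2-sinφ1·cosφ2·cosΔλ=0.94316182; θ=atan2(y, x)=15.8309° ≈ 15.8°

Leg 1: dist=17625.4 km, bearing=169.6°
Leg 2: dist=14701.7 km, bearing=355.3°
Leg 3: dist=8742.3 km, bearing=15.8°
Total: 41069.4 km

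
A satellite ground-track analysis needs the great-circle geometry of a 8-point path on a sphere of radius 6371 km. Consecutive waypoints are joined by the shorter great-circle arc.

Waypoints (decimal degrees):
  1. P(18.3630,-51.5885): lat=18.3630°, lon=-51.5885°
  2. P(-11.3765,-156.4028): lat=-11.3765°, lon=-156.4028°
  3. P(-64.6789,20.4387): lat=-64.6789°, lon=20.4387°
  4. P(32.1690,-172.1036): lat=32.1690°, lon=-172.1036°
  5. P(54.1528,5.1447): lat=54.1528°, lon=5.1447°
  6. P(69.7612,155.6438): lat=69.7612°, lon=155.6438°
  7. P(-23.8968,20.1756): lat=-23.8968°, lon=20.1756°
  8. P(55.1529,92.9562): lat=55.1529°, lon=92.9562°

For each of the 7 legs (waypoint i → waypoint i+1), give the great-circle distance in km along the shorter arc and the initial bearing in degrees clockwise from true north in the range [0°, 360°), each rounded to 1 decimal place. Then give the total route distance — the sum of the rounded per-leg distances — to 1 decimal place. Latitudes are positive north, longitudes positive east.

Leg 1: φ1=0.3204948, φ2=-0.1985574, Δφ=-0.5190522, Δλ=-1.8293546 rad; a=sin²(Δφ/2)+cosφ1·cosφ2·sin²(Δλ/2)=0.6500210199; c=2·atan2(√a, √(1-a))=1.875533051; dist=6371·c=11949.021 ≈ 11949.0 km; running total=11949.0 km
Leg 1 bearing: y=sinΔλ·cosφ2=-0.94776487, x=cosφ1·sinφ2-sinφ1·cosφ2·cosΔλ=-0.10824292; θ=atan2(y, x)=-96.5154° <0 so +360° → 263.4846° ≈ 263.5°
Leg 2: φ1=-0.1985574, φ2=-1.1288598, Δφ=-0.9303024, Δλ=3.0864664 rad; a=sin²(Δφ/2)+cosφ1·cosφ2·sin²(Δλ/2)=0.6201733332; c=2·atan2(√a, √(1-a))=1.813519297; dist=6371·c=11553.931 ≈ 11553.9 km; running total=23502.9 km
Leg 2 bearing: y=sinΔλ·cosφ2=0.02356504, x=cosφ1·sinφ2-sinφ1·cosφ2·cosΔλ=-0.97040104; θ=atan2(y, x)=178.6089° ≈ 178.6°
Leg 3: φ1=-1.1288598, φ2=0.5614550, Δφ=1.6903147, Δλ=-3.3604971 rad; a=sin²(Δφ/2)+cosφ1·cosφ2·sin²(Δλ/2)=0.9173295191; c=2·atan2(√a, √(1-a))=2.558309754; dist=6371·c=16298.991 ≈ 16299.0 km; running total=39801.9 km
Leg 3 bearing: y=sinΔλ·cosφ2=0.18382217, x=cosφ1·sinφ2-sinφ1·cosφ2·cosΔλ=-0.51918561; θ=atan2(y, x)=160.5030° ≈ 160.5°
Leg 4: φ1=0.5614550, φ2=0.9451447, Δφ=0.3836897, Δλ=3.0935664 rad; a=sin²(Δφ/2)+cosφ1·cosφ2·sin²(Δλ/2)=0.5317905149; c=2·atan2(√a, √(1-a))=1.634420273; dist=6371·c=10412.892 ≈ 10412.9 km; running total=50214.8 km
Leg 4 bearing: y=sinΔλ·cosφ2=0.02811458, x=cosφ1·sinφ2-sinφ1·cosφ2·cosΔλ=0.99758058; θ=atan2(y, x)=1.6143° ≈ 1.6°
Leg 5: φ1=0.9451447, φ2=1.2175626, Δφ=0.2724180, Δλ=2.6267048 rad; a=sin²(Δφ/2)+cosφ1·cosφ2·sin²(Δλ/2)=0.2078931001; c=2·atan2(√a, √(1-a))=0.946885311; dist=6371·c=6032.606 ≈ 6032.6 km; running total=56247.4 km
Leg 5 bearing: y=sinΔλ·cosφ2=0.17035061, x=cosφ1·sinφ2-sinφ1·cosφ2·cosΔλ=0.79352058; θ=atan2(y, x)=12.1162° ≈ 12.1°
Leg 6: φ1=1.2175626, φ2=-0.4170778, Δφ=-1.6346405, Δλ=-2.3643661 rad; a=sin²(Δφ/2)+cosφ1·cosφ2·sin²(Δλ/2)=0.8027714581; c=2·atan2(√a, √(1-a))=2.221244233; dist=6371·c=14151.547 ≈ 14151.5 km; running total=70398.9 km
Leg 6 bearing: y=sinΔλ·cosφ2=-0.64118676, x=cosφ1·sinφ2-sinφ1·cosφ2·cosΔλ=0.47137811; θ=atan2(y, x)=-53.6780° <0 so +360° → 306.3220° ≈ 306.3°
Leg 7: φ1=-0.4170778, φ2=0.9625997, Δφ=1.3796775, Δλ=1.2702611 rad; a=sin²(Δφ/2)+cosφ1·cosφ2·sin²(Δλ/2)=0.5889003358; c=2·atan2(√a, √(1-a))=1.749547386; dist=6371·c=11146.366 ≈ 11146.4 km; running total=81545.3 km
Leg 7 bearing: y=sinΔλ·cosφ2=0.54577773, x=cosφ1·sinφ2-sinφ1·cosφ2·cosΔλ=0.81884894; θ=atan2(y, x)=33.6842° ≈ 33.7°

Leg 1: dist=11949.0 km, bearing=263.5°
Leg 2: dist=11553.9 km, bearing=178.6°
Leg 3: dist=16299.0 km, bearing=160.5°
Leg 4: dist=10412.9 km, bearing=1.6°
Leg 5: dist=6032.6 km, bearing=12.1°
Leg 6: dist=14151.5 km, bearing=306.3°
Leg 7: dist=11146.4 km, bearing=33.7°
Total: 81545.3 km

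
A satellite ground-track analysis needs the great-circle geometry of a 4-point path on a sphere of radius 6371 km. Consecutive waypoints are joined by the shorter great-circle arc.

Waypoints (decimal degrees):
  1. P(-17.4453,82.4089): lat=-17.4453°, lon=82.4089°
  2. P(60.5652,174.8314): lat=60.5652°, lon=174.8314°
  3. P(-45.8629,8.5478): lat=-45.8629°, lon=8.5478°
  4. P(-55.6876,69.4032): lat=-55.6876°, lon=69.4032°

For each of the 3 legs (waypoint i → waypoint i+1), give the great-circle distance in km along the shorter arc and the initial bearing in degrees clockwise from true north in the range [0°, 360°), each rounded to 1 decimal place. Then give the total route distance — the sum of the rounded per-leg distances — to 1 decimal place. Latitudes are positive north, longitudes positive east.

Leg 1: φ1=-0.3044779, φ2=1.0570622, Δφ=1.3615401, Δλ=1.6130769 rad; a=sin²(Δφ/2)+cosφ1·cosφ2·sin²(Δλ/2)=0.6404563477; c=2·atan2(√a, √(1-a))=1.855541292; dist=6371·c=11821.654 ≈ 11821.7 km; running total=11821.7 km
Leg 1 bearing: y=sinΔλ·cosφ2=0.49099363, x=cosφ1·sinφ2-sinφ1·cosφ2·cosΔλ=0.82462920; θ=atan2(y, x)=30.7701° ≈ 30.8°
Leg 2: φ1=1.0570622, φ2=-0.8004586, Δφ=-1.8575208, Δλ=-2.9021963 rad; a=sin²(Δφ/2)+cosφ1·cosφ2·sin²(Δλ/2)=0.9787489058; c=2·atan2(√a, √(1-a))=2.848994907; dist=6371·c=18150.947 ≈ 18150.9 km; running total=29972.6 km
Leg 2 bearing: y=sinΔλ·cosφ2=-0.16512244, x=cosφ1·sinφ2-sinφ1·cosφ2·cosΔλ=0.23650057; θ=atan2(y, x)=-34.9224° <0 so +360° → 325.0776° ≈ 325.1°
Leg 3: φ1=-0.8004586, φ2=-0.9719320, Δφ=-0.1714734, Δλ=1.0621271 rad; a=sin²(Δφ/2)+cosφ1·cosφ2·sin²(Δλ/2)=0.1080192077; c=2·atan2(√a, √(1-a))=0.669774651; dist=6371·c=4267.134 ≈ 4267.1 km; running total=34239.7 km
Leg 3 bearing: y=sinΔλ·cosφ2=0.49233606, x=cosφ1·sinφ2-sinφ1·cosφ2·cosΔλ=-0.37816588; θ=atan2(y, x)=127.5281° ≈ 127.5°

Leg 1: dist=11821.7 km, bearing=30.8°
Leg 2: dist=18150.9 km, bearing=325.1°
Leg 3: dist=4267.1 km, bearing=127.5°
Total: 34239.7 km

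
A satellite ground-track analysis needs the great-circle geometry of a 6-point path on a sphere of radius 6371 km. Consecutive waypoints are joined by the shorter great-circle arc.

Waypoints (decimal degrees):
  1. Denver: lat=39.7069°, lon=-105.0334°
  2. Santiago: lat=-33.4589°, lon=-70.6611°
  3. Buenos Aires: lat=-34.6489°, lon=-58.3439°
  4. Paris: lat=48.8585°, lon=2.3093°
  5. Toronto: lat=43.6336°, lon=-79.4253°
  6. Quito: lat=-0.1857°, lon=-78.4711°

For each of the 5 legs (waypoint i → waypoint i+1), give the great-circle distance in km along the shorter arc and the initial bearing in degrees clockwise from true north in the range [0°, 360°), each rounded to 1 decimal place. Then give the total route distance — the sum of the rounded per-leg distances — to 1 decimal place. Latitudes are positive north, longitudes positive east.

Leg 1: φ1=0.6930161, φ2=-0.5839680, Δφ=-1.2769841, Δλ=0.5999098 rad; a=sin²(Δφ/2)+cosφ1·cosφ2·sin²(Δλ/2)=0.4112346375; c=2·atan2(√a, √(1-a))=1.392319578; dist=6371·c=8870.468 ≈ 8870.5 km; running total=8870.5 km
Leg 1 bearing: y=sinΔλ·cosφ2=0.47100868, x=cosφ1·sinφ2-sinφ1·cosφ2·cosΔλ=-0.86407966; θ=atan2(y, x)=151.4053° ≈ 151.4°
Leg 2: φ1=-0.5839680, φ2=-0.6047374, Δφ=-0.0207694, Δλ=0.2149757 rad; a=sin²(Δφ/2)+cosφ1·cosφ2·sin²(Δλ/2)=0.0080068728; c=2·atan2(√a, √(1-a))=0.179201948; dist=6371·c=1141.696 ≈ 1141.7 km; running total=10012.2 km
Leg 2 bearing: y=sinΔλ·cosφ2=0.17549103, x=cosφ1·sinφ2-sinφ1·cosφ2·cosΔλ=-0.03120815; θ=atan2(y, x)=100.0837° ≈ 100.1°
Leg 3: φ1=-0.6047374, φ2=0.8527417, Δφ=1.4574791, Δλ=1.0585980 rad; a=sin²(Δφ/2)+cosφ1·cosφ2·sin²(Δλ/2)=0.5814530414; c=2·atan2(√a, √(1-a))=1.734431697; dist=6371·c=11050.064 ≈ 11050.1 km; running total=21062.3 km
Leg 3 bearing: y=sinΔλ·cosφ2=0.57348941, x=cosφ1·sinφ2-sinφ1·cosφ2·cosΔλ=0.80285211; θ=atan2(y, x)=35.5388° ≈ 35.5°
Leg 4: φ1=0.8527417, φ2=0.7615500, Δφ=-0.0911917, Δλ=-1.4265379 rad; a=sin²(Δφ/2)+cosφ1·cosφ2·sin²(Δλ/2)=0.2059407547; c=2·atan2(√a, √(1-a))=0.942065829; dist=6371·c=6001.901 ≈ 6001.9 km; running total=27064.2 km
Leg 4 bearing: y=sinΔλ·cosφ2=-0.71624939, x=cosφ1·sinφ2-sinφ1·cosφ2·cosΔλ=0.37563739; θ=atan2(y, x)=-62.3252° <0 so +360° → 297.6748° ≈ 297.7°
Leg 5: φ1=0.7615500, φ2=-0.0032411, Δφ=-0.7647911, Δλ=0.0166539 rad; a=sin²(Δφ/2)+cosφ1·cosφ2·sin²(Δλ/2)=0.1392866635; c=2·atan2(√a, √(1-a))=0.764936008; dist=6371·c=4873.407 ≈ 4873.4 km; running total=31937.6 km
Leg 5 bearing: y=sinΔλ·cosφ2=0.01665307, x=cosφ1·sinφ2-sinφ1·cosφ2·cosΔλ=-0.69229057; θ=atan2(y, x)=178.6220° ≈ 178.6°

Leg 1: dist=8870.5 km, bearing=151.4°
Leg 2: dist=1141.7 km, bearing=100.1°
Leg 3: dist=11050.1 km, bearing=35.5°
Leg 4: dist=6001.9 km, bearing=297.7°
Leg 5: dist=4873.4 km, bearing=178.6°
Total: 31937.6 km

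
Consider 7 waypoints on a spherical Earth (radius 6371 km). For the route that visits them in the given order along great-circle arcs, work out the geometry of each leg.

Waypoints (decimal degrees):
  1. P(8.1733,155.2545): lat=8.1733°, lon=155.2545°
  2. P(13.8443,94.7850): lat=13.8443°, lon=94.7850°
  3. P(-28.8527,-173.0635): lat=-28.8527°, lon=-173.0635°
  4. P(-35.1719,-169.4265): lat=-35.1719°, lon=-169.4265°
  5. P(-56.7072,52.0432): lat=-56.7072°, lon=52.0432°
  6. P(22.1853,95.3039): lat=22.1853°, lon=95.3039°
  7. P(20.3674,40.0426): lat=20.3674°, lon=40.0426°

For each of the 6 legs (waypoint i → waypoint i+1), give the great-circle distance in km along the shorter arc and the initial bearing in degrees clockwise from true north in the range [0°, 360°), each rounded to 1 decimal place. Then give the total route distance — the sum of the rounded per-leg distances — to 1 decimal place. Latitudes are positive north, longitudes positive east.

Leg 1: φ1=0.1426510, φ2=0.2416286, Δφ=0.0989776, Δλ=-1.0553919 rad; a=sin²(Δφ/2)+cosφ1·cosφ2·sin²(Δλ/2)=0.2461371517; c=2·atan2(√a, √(1-a))=1.038253473; dist=6371·c=6614.713 ≈ 6614.7 km; running total=6614.7 km
Leg 1 bearing: y=sinΔλ·cosφ2=-0.84481685, x=cosφ1·sinφ2-sinφ1·cosφ2·cosΔλ=0.16881681; θ=atan2(y, x)=-78.6996° <0 so +360° → 281.3004° ≈ 281.3°
Leg 2: φ1=0.2416286, φ2=-0.5035746, Δφ=-0.7452032, Δλ=-4.6748382 rad; a=sin²(Δφ/2)+cosφ1·cosφ2·sin²(Δλ/2)=0.5736976292; c=2·atan2(√a, √(1-a))=1.718730574; dist=6371·c=10950.032 ≈ 10950.0 km; running total=17564.7 km
Leg 2 bearing: y=sinΔλ·cosφ2=0.87524576, x=cosφ1·sinφ2-sinφ1·cosφ2·cosΔλ=-0.46067287; θ=atan2(y, x)=117.7594° ≈ 117.8°
Leg 3: φ1=-0.5035746, φ2=-0.6138655, Δφ=-0.1102908, Δλ=0.0634776 rad; a=sin²(Δφ/2)+cosφ1·cosφ2·sin²(Δλ/2)=0.0037589127; c=2·atan2(√a, √(1-a))=0.122696895; dist=6371·c=781.702 ≈ 781.7 km; running total=18346.4 km
Leg 3 bearing: y=sinΔλ·cosφ2=0.05185352, x=cosφ1·sinφ2-sinφ1·cosφ2·cosΔλ=-0.11086183; θ=atan2(y, x)=154.9331° ≈ 154.9°
Leg 4: φ1=-0.6138655, φ2=-0.9897273, Δφ=-0.3758619, Δλ=3.8653755 rad; a=sin²(Δφ/2)+cosφ1·cosφ2·sin²(Δλ/2)=0.4273614451; c=2·atan2(√a, √(1-a))=1.425003279; dist=6371·c=9078.696 ≈ 9078.7 km; running total=27425.1 km
Leg 4 bearing: y=sinΔλ·cosφ2=-0.36350647, x=cosφ1·sinφ2-sinφ1·cosφ2·cosΔλ=-0.92019433; θ=atan2(y, x)=-158.4444° <0 so +360° → 201.5556° ≈ 201.6°
Leg 5: φ1=-0.9897273, φ2=0.3872065, Δφ=1.3769339, Δλ=0.7550417 rad; a=sin²(Δφ/2)+cosφ1·cosφ2·sin²(Δλ/2)=0.4727391196; c=2·atan2(√a, √(1-a))=1.516247518; dist=6371·c=9660.013 ≈ 9660.0 km; running total=37085.1 km
Leg 5 bearing: y=sinΔλ·cosφ2=0.63458312, x=cosφ1·sinφ2-sinφ1·cosφ2·cosΔλ=0.77092908; θ=atan2(y, x)=39.4592° ≈ 39.5°
Leg 6: φ1=0.3872065, φ2=0.3554782, Δφ=-0.0317283, Δλ=-0.9644916 rad; a=sin²(Δφ/2)+cosφ1·cosφ2·sin²(Δλ/2)=0.1869597701; c=2·atan2(√a, √(1-a))=0.894279929; dist=6371·c=5697.457 ≈ 5697.5 km; running total=42782.6 km
Leg 6 bearing: y=sinΔλ·cosφ2=-0.77038308, x=cosφ1·sinφ2-sinφ1·cosφ2·cosΔλ=0.12055358; θ=atan2(y, x)=-81.1062° <0 so +360° → 278.8938° ≈ 278.9°

Leg 1: dist=6614.7 km, bearing=281.3°
Leg 2: dist=10950.0 km, bearing=117.8°
Leg 3: dist=781.7 km, bearing=154.9°
Leg 4: dist=9078.7 km, bearing=201.6°
Leg 5: dist=9660.0 km, bearing=39.5°
Leg 6: dist=5697.5 km, bearing=278.9°
Total: 42782.6 km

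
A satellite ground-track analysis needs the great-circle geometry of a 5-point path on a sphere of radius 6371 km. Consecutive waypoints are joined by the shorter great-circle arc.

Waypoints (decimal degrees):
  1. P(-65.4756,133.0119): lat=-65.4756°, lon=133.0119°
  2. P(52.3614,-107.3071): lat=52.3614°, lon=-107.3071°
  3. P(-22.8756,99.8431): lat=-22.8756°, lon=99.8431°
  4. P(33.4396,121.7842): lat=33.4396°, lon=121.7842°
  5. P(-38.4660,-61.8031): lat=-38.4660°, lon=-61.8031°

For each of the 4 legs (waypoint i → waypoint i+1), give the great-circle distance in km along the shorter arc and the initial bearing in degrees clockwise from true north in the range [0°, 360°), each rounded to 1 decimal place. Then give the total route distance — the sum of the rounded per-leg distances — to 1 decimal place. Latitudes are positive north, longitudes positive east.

Leg 1: dist=16431.8 km, bearing=84.2°
Leg 2: dist=16006.3 km, bearing=314.4°
Leg 3: dist=6679.5 km, bearing=21.1°
Leg 4: dist=19369.7 km, bearing=151.0°
Total: 58487.3 km

Leg 1: φ1=-1.1427648, φ2=0.9138788, Δφ=2.0566436, Δλ=-4.1943578 rad; a=sin²(Δφ/2)+cosφ1·cosφ2·sin²(Δλ/2)=0.9229775528; c=2·atan2(√a, √(1-a))=2.579150047; dist=6371·c=16431.765 ≈ 16431.8 km; running total=16431.8 km
Leg 1 bearing: y=sinΔλ·cosφ2=0.53055515, x=cosφ1·sinφ2-sinφ1·cosφ2·cosΔλ=0.05358354; θ=atan2(y, x)=84.2330° ≈ 84.2°
Leg 2: φ1=0.9138788, φ2=-0.3992545, Δφ=-1.3131334, Δλ=3.6154530 rad; a=sin²(Δφ/2)+cosφ1·cosφ2·sin²(Δλ/2)=0.9042406171; c=2·atan2(√a, √(1-a))=2.512363204; dist=6371·c=16006.266 ≈ 16006.3 km; running total=32438.1 km
Leg 2 bearing: y=sinΔλ·cosφ2=-0.42043523, x=cosφ1·sinφ2-sinφ1·cosφ2·cosΔλ=0.41181587; θ=atan2(y, x)=-45.5934° <0 so +360° → 314.4066° ≈ 314.4°
Leg 3: φ1=-0.3992545, φ2=0.5836311, Δφ=0.9828857, Δλ=0.3829444 rad; a=sin²(Δφ/2)+cosφ1·cosφ2·sin²(Δλ/2)=0.2505321825; c=2·atan2(√a, √(1-a))=1.048426139; dist=6371·c=6679.523 ≈ 6679.5 km; running total=39117.6 km
Leg 3 bearing: y=sinΔλ·cosφ2=0.31180138, x=cosφ1·sinφ2-sinφ1·cosφ2·cosΔλ=0.80860567; θ=atan2(y, x)=21.0868° ≈ 21.1°
Leg 4: φ1=0.5836311, φ2=-0.6713584, Δφ=-1.2549895, Δλ=-3.2042028 rad; a=sin²(Δφ/2)+cosφ1·cosφ2·sin²(Δλ/2)=0.9974371185; c=2·atan2(√a, √(1-a))=3.040299535; dist=6371·c=19369.748 ≈ 19369.7 km; running total=58487.3 km
Leg 4 bearing: y=sinΔλ·cosφ2=0.04899035, x=cosφ1·sinφ2-sinφ1·cosφ2·cosΔλ=-0.08846015; θ=atan2(y, x)=151.0218° ≈ 151.0°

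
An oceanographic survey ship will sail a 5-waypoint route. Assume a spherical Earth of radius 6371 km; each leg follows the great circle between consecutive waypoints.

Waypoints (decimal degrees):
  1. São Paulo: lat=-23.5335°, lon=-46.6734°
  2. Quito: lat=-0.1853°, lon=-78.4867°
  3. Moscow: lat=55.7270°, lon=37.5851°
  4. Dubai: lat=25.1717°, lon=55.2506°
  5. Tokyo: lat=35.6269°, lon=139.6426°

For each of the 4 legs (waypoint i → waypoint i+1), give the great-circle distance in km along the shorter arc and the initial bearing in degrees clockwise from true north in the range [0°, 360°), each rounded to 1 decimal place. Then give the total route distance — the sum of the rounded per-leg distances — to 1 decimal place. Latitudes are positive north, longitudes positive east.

Leg 1: φ1=-0.4107371, φ2=-0.0032341, Δφ=0.4075030, Δλ=-0.5552468 rad; a=sin²(Δφ/2)+cosφ1·cosφ2·sin²(Δλ/2)=0.1098102712; c=2·atan2(√a, √(1-a))=0.675523904; dist=6371·c=4303.763 ≈ 4303.8 km; running total=4303.8 km
Leg 1 bearing: y=sinΔλ·cosφ2=-0.52715031, x=cosφ1·sinφ2-sinφ1·cosφ2·cosΔλ=0.33633384; θ=atan2(y, x)=-57.4612° <0 so +360° → 302.5388° ≈ 302.5°
Leg 2: φ1=-0.0032341, φ2=0.9726196, Δφ=0.9758537, Δλ=2.0258351 rad; a=sin²(Δφ/2)+cosφ1·cosφ2·sin²(Δλ/2)=0.6250840990; c=2·atan2(√a, √(1-a))=1.823650300; dist=6371·c=11618.476 ≈ 11618.5 km; running total=15922.3 km
Leg 2 bearing: y=sinΔλ·cosφ2=0.50583416, x=cosφ1·sinφ2-sinφ1·cosφ2·cosΔλ=0.82555901; θ=atan2(y, x)=31.4965° ≈ 31.5°
Leg 3: φ1=0.9726196, φ2=0.4393290, Δφ=-0.5332906, Δλ=0.3083211 rad; a=sin²(Δφ/2)+cosφ1·cosφ2·sin²(Δλ/2)=0.0814472097; c=2·atan2(√a, √(1-a))=0.578825767; dist=6371·c=3687.699 ≈ 3687.7 km; running total=19610.0 km
Leg 3 bearing: y=sinΔλ·cosφ2=0.27464203, x=cosφ1·sinφ2-sinφ1·cosφ2·cosΔλ=-0.47310253; θ=atan2(y, x)=149.8643° ≈ 149.9°
Leg 4: φ1=0.4393290, φ2=0.6218067, Δφ=0.1824777, Δλ=1.4729183 rad; a=sin²(Δφ/2)+cosφ1·cosφ2·sin²(Δλ/2)=0.3401769652; c=2·atan2(√a, √(1-a))=1.245440390; dist=6371·c=7934.701 ≈ 7934.7 km; running total=27544.7 km
Leg 4 bearing: y=sinΔλ·cosφ2=0.80893699, x=cosφ1·sinφ2-sinφ1·cosφ2·cosΔλ=0.49340383; θ=atan2(y, x)=58.6193° ≈ 58.6°

Leg 1: dist=4303.8 km, bearing=302.5°
Leg 2: dist=11618.5 km, bearing=31.5°
Leg 3: dist=3687.7 km, bearing=149.9°
Leg 4: dist=7934.7 km, bearing=58.6°
Total: 27544.7 km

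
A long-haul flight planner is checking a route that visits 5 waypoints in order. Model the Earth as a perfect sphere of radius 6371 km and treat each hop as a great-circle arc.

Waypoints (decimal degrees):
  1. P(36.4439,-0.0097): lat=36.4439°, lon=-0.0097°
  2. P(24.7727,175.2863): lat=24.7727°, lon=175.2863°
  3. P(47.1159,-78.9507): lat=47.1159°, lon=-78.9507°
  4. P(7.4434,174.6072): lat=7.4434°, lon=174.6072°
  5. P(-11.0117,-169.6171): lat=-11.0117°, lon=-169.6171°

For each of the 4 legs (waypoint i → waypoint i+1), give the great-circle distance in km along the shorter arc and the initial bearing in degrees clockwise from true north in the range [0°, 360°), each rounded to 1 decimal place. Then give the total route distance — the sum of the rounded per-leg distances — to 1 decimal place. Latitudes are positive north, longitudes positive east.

Leg 1: dist=13190.2 km, bearing=4.9°
Leg 2: dist=9118.0 km, bearing=41.4°
Leg 3: dist=10620.6 km, bearing=287.2°
Leg 4: dist=2694.2 km, bearing=139.4°
Total: 35623.0 km

Leg 1: φ1=0.6360660, φ2=0.4323652, Δφ=-0.2037009, Δλ=3.0594924 rad; a=sin²(Δφ/2)+cosφ1·cosφ2·sin²(Δλ/2)=0.7395197463; c=2·atan2(√a, √(1-a))=2.070356482; dist=6371·c=13190.241 ≈ 13190.2 km; running total=13190.2 km
Leg 1 bearing: y=sinΔλ·cosφ2=0.07446148, x=cosφ1·sinφ2-sinφ1·cosφ2·cosΔλ=0.87462944; θ=atan2(y, x)=4.8661° ≈ 4.9°
Leg 2: φ1=0.4323652, φ2=0.8223276, Δφ=0.3899624, Δλ=-4.4372727 rad; a=sin²(Δφ/2)+cosφ1·cosφ2·sin²(Δλ/2)=0.4304137858; c=2·atan2(√a, √(1-a))=1.431170666; dist=6371·c=9117.988 ≈ 9118.0 km; running total=22308.2 km
Leg 2 bearing: y=sinΔλ·cosφ2=0.65492576, x=cosφ1·sinφ2-sinφ1·cosφ2·cosΔλ=0.74276732; θ=atan2(y, x)=41.4038° ≈ 41.4°
Leg 3: φ1=0.8223276, φ2=0.1299118, Δφ=-0.6924157, Δλ=4.4254202 rad; a=sin²(Δφ/2)+cosφ1·cosφ2·sin²(Δλ/2)=0.5480359122; c=2·atan2(√a, √(1-a))=1.667016556; dist=6371·c=10620.562 ≈ 10620.6 km; running total=32928.8 km
Leg 3 bearing: y=sinΔλ·cosφ2=-0.95102417, x=cosφ1·sinφ2-sinφ1·cosφ2·cosΔλ=0.29380815; θ=atan2(y, x)=-72.8321° <0 so +360° → 287.1679° ≈ 287.2°
Leg 4: φ1=0.1299118, φ2=-0.1921904, Δφ=-0.3221023, Δλ=-6.0078474 rad; a=sin²(Δφ/2)+cosφ1·cosφ2·sin²(Δλ/2)=0.0440447617; c=2·atan2(√a, √(1-a))=0.422880800; dist=6371·c=2694.174 ≈ 2694.2 km; running total=35623.0 km
Leg 4 bearing: y=sinΔλ·cosφ2=0.26686648, x=cosφ1·sinφ2-sinφ1·cosφ2·cosΔλ=-0.31177166; θ=atan2(y, x)=139.4375° ≈ 139.4°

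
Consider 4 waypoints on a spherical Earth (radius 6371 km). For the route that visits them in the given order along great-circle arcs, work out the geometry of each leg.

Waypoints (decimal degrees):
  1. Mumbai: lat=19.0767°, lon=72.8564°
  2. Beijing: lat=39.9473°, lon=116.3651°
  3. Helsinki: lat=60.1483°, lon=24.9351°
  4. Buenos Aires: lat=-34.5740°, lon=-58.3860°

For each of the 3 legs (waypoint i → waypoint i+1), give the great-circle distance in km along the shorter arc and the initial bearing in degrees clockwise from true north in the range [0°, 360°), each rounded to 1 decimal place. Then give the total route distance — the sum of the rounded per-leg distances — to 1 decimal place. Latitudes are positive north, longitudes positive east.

Leg 1: dist=4744.1 km, bearing=51.2°
Leg 2: dist=6317.4 km, bearing=323.5°
Leg 3: dist=12942.2 km, bearing=245.9°
Total: 24003.7 km

Leg 1: φ1=0.3329512, φ2=0.6972119, Δφ=0.3642607, Δλ=0.7593701 rad; a=sin²(Δφ/2)+cosφ1·cosφ2·sin²(Δλ/2)=0.1323318581; c=2·atan2(√a, √(1-a))=0.744633568; dist=6371·c=4744.060 ≈ 4744.1 km; running total=4744.1 km
Leg 1 bearing: y=sinΔλ·cosφ2=0.52780138, x=cosφ1·sinφ2-sinφ1·cosφ2·cosΔλ=0.42509558; θ=atan2(y, x)=51.1517° ≈ 51.2°
Leg 2: φ1=0.6972119, φ2=1.0497859, Δφ=0.3525740, Δλ=-1.5957545 rad; a=sin²(Δφ/2)+cosφ1·cosφ2·sin²(Δλ/2)=0.2263169767; c=2·atan2(√a, √(1-a))=0.991582639; dist=6371·c=6317.373 ≈ 6317.4 km; running total=11061.5 km
Leg 2 bearing: y=sinΔλ·cosφ2=-0.49760175, x=cosφ1·sinφ2-sinφ1·cosφ2·cosΔλ=0.67289145; θ=atan2(y, x)=-36.4828° <0 so +360° → 323.5172° ≈ 323.5°
Leg 3: φ1=1.0497859, φ2=-0.6034301, Δφ=-1.6532160, Δλ=-1.4542275 rad; a=sin²(Δφ/2)+cosφ1·cosφ2·sin²(Δλ/2)=0.7222543689; c=2·atan2(√a, √(1-a))=2.031422091; dist=6371·c=12942.190 ≈ 12942.2 km; running total=24003.7 km
Leg 3 bearing: y=sinΔλ·cosφ2=-0.81780604, x=cosφ1·sinφ2-sinφ1·cosφ2·cosΔλ=-0.36552054; θ=atan2(y, x)=-114.0824° <0 so +360° → 245.9176° ≈ 245.9°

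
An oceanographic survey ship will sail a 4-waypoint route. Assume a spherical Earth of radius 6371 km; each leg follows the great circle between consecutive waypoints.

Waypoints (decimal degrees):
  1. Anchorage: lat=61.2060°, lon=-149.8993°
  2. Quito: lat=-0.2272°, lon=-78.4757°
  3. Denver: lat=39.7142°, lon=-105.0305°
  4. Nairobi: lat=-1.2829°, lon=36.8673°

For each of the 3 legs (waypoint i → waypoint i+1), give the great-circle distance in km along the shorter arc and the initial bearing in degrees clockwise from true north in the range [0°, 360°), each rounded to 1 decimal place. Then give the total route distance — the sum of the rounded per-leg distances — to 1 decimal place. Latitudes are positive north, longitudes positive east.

Leg 1: φ1=1.0682462, φ2=-0.0039654, Δφ=-1.0722116, Δλ=1.2465770 rad; a=sin²(Δφ/2)+cosφ1·cosφ2·sin²(Δλ/2)=0.4250168954; c=2·atan2(√a, √(1-a))=1.420262231; dist=6371·c=9048.491 ≈ 9048.5 km; running total=9048.5 km
Leg 1 bearing: y=sinΔλ·cosφ2=0.94789226, x=cosφ1·sinφ2-sinφ1·cosφ2·cosΔλ=-0.28108790; θ=atan2(y, x)=106.5172° ≈ 106.5°
Leg 2: φ1=-0.0039654, φ2=0.6931435, Δφ=0.6971089, Δλ=-0.4634687 rad; a=sin²(Δφ/2)+cosφ1·cosφ2·sin²(Δλ/2)=0.1572236589; c=2·atan2(√a, √(1-a))=0.815433744; dist=6371·c=5195.128 ≈ 5195.1 km; running total=14243.6 km
Leg 2 bearing: y=sinΔλ·cosφ2=-0.34389203, x=cosφ1·sinφ2-sinφ1·cosφ2·cosΔλ=0.64168200; θ=atan2(y, x)=-28.1879° <0 so +360° → 331.8121° ≈ 331.8°
Leg 3: φ1=0.6931435, φ2=-0.0223908, Δφ=-0.7155344, Δλ=2.4765838 rad; a=sin²(Δφ/2)+cosφ1·cosφ2·sin²(Δλ/2)=0.8097392566; c=2·atan2(√a, √(1-a))=2.238874553; dist=6371·c=14263.870 ≈ 14263.9 km; running total=28507.5 km
Leg 3 bearing: y=sinΔλ·cosφ2=0.61691141, x=cosφ1·sinφ2-sinφ1·cosφ2·cosΔλ=0.48545512; θ=atan2(y, x)=51.8004° ≈ 51.8°

Leg 1: dist=9048.5 km, bearing=106.5°
Leg 2: dist=5195.1 km, bearing=331.8°
Leg 3: dist=14263.9 km, bearing=51.8°
Total: 28507.5 km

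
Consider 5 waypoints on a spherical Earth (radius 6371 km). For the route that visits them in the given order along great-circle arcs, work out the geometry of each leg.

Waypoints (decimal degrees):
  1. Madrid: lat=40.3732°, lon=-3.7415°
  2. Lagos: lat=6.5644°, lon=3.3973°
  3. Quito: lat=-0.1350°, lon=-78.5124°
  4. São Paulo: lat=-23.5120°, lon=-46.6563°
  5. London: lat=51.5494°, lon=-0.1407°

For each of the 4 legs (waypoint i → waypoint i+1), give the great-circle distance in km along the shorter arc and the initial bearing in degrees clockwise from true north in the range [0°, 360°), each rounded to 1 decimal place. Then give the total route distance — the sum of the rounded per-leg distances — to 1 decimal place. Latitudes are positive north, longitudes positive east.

Leg 1: φ1=0.7046453, φ2=0.1145704, Δφ=-0.5900749, Δλ=0.1245956 rad; a=sin²(Δφ/2)+cosφ1·cosφ2·sin²(Δλ/2)=0.0874840253; c=2·atan2(√a, √(1-a))=0.600537590; dist=6371·c=3826.025 ≈ 3826.0 km; running total=3826.0 km
Leg 1 bearing: y=sinΔλ·cosφ2=0.12345871, x=cosφ1·sinφ2-sinφ1·cosφ2·cosΔλ=-0.55143470; θ=atan2(y, x)=167.3804° ≈ 167.4°
Leg 2: φ1=0.1145704, φ2=-0.0023562, Δφ=-0.1169266, Δλ=-1.4295940 rad; a=sin²(Δφ/2)+cosφ1·cosφ2·sin²(Δλ/2)=0.4302293885; c=2·atan2(√a, √(1-a))=1.430798237; dist=6371·c=9115.616 ≈ 9115.6 km; running total=12941.6 km
Leg 2 bearing: y=sinΔλ·cosφ2=-0.99004475, x=cosφ1·sinφ2-sinφ1·cosφ2·cosΔλ=-0.01842936; θ=atan2(y, x)=-91.0664° <0 so +360° → 268.9336° ≈ 268.9°
Leg 3: φ1=-0.0023562, φ2=-0.4103618, Δφ=-0.4080056, Δλ=0.5559938 rad; a=sin²(Δφ/2)+cosφ1·cosφ2·sin²(Δλ/2)=0.1101020068; c=2·atan2(√a, √(1-a))=0.676456458; dist=6371·c=4309.704 ≈ 4309.7 km; running total=17251.3 km
Leg 3 bearing: y=sinΔλ·cosφ2=0.48396894, x=cosφ1·sinφ2-sinφ1·cosφ2·cosΔλ=-0.39710488; θ=atan2(y, x)=129.3695° ≈ 129.4°
Leg 4: φ1=-0.4103618, φ2=0.8997068, Δφ=1.3100686, Δλ=0.8118504 rad; a=sin²(Δφ/2)+cosφ1·cosφ2·sin²(Δλ/2)=0.4600164632; c=2·atan2(√a, √(1-a))=1.490743779; dist=6371·c=9497.529 ≈ 9497.5 km; running total=26748.8 km
Leg 4 bearing: y=sinΔλ·cosφ2=0.45118307, x=cosφ1·sinφ2-sinφ1·cosφ2·cosΔλ=0.88884144; θ=atan2(y, x)=26.9127° ≈ 26.9°

Leg 1: dist=3826.0 km, bearing=167.4°
Leg 2: dist=9115.6 km, bearing=268.9°
Leg 3: dist=4309.7 km, bearing=129.4°
Leg 4: dist=9497.5 km, bearing=26.9°
Total: 26748.8 km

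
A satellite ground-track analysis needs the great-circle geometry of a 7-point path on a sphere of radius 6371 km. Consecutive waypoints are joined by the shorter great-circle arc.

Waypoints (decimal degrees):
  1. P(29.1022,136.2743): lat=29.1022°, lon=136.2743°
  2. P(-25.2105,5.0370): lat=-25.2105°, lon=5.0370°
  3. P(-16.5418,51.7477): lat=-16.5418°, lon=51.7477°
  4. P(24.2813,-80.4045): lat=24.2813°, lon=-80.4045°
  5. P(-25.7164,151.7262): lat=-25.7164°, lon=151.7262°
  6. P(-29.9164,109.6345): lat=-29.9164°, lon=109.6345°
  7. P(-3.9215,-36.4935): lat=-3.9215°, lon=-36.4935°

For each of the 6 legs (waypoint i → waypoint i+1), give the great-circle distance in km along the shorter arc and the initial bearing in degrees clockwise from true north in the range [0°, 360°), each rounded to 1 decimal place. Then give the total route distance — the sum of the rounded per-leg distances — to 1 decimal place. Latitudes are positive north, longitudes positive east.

Leg 1: φ1=0.5079292, φ2=-0.4400062, Δφ=-0.9479354, Δλ=-2.2905230 rad; a=sin²(Δφ/2)+cosφ1·cosφ2·sin²(Δλ/2)=0.8641329060; c=2·atan2(√a, √(1-a))=2.386584290; dist=6371·c=15204.929 ≈ 15204.9 km; running total=15204.9 km
Leg 1 bearing: y=sinΔλ·cosφ2=-0.68035853, x=cosφ1·sinφ2-sinφ1·cosφ2·cosΔλ=-0.08210466; θ=atan2(y, x)=-96.8811° <0 so +360° → 263.1189° ≈ 263.1°
Leg 2: φ1=-0.4400062, φ2=-0.2887089, Δφ=0.1512974, Δλ=0.8152555 rad; a=sin²(Δφ/2)+cosφ1·cosφ2·sin²(Δλ/2)=0.1420161802; c=2·atan2(√a, √(1-a))=0.772787165; dist=6371·c=4923.427 ≈ 4923.4 km; running total=20128.3 km
Leg 2 bearing: y=sinΔλ·cosφ2=0.69777466, x=cosφ1·sinφ2-sinφ1·cosφ2·cosΔλ=0.02237984; θ=atan2(y, x)=88.1630° ≈ 88.2°
Leg 3: φ1=-0.2887089, φ2=0.4237886, Δφ=0.7124975, Δλ=-2.3064910 rad; a=sin²(Δφ/2)+cosφ1·cosφ2·sin²(Δλ/2)=0.8517480821; c=2·atan2(√a, √(1-a))=2.351101255; dist=6371·c=14978.866 ≈ 14978.9 km; running total=35107.2 km
Leg 3 bearing: y=sinΔλ·cosφ2=-0.67578178, x=cosφ1·sinφ2-sinφ1·cosφ2·cosΔλ=0.22002756; θ=atan2(y, x)=-71.9653° <0 so +360° → 288.0347° ≈ 288.0°
Leg 4: φ1=0.4237886, φ2=-0.4488359, Δφ=-0.8726245, Δλ=4.0514450 rad; a=sin²(Δφ/2)+cosφ1·cosφ2·sin²(Δλ/2)=0.8412849244; c=2·atan2(√a, √(1-a))=2.322069602; dist=6371·c=14793.905 ≈ 14793.9 km; running total=49901.1 km
Leg 4 bearing: y=sinΔλ·cosφ2=-0.71122400, x=cosφ1·sinφ2-sinφ1·cosφ2·cosΔλ=-0.16810360; θ=atan2(y, x)=-103.2983° <0 so +360° → 256.7017° ≈ 256.7°
Leg 5: φ1=-0.4488359, φ2=-0.5221397, Δφ=-0.0733038, Δλ=-0.7346388 rad; a=sin²(Δφ/2)+cosφ1·cosφ2·sin²(Δλ/2)=0.1020509597; c=2·atan2(√a, √(1-a))=0.650306815; dist=6371·c=4143.105 ≈ 4143.1 km; running total=54044.2 km
Leg 5 bearing: y=sinΔλ·cosφ2=-0.58100180, x=cosφ1·sinφ2-sinφ1·cosφ2·cosΔλ=-0.17024438; θ=atan2(y, x)=-106.3316° <0 so +360° → 253.6684° ≈ 253.7°
Leg 6: φ1=-0.5221397, φ2=-0.0684431, Δφ=0.4536966, Δλ=-2.5504147 rad; a=sin²(Δφ/2)+cosφ1·cosφ2·sin²(Δλ/2)=0.8419296722; c=2·atan2(√a, √(1-a))=2.323835509; dist=6371·c=14805.156 ≈ 14805.2 km; running total=68849.4 km
Leg 6 bearing: y=sinΔλ·cosφ2=-0.55603452, x=cosφ1·sinφ2-sinφ1·cosφ2·cosΔλ=-0.47240027; θ=atan2(y, x)=-130.3508° <0 so +360° → 229.6492° ≈ 229.6°

Leg 1: dist=15204.9 km, bearing=263.1°
Leg 2: dist=4923.4 km, bearing=88.2°
Leg 3: dist=14978.9 km, bearing=288.0°
Leg 4: dist=14793.9 km, bearing=256.7°
Leg 5: dist=4143.1 km, bearing=253.7°
Leg 6: dist=14805.2 km, bearing=229.6°
Total: 68849.4 km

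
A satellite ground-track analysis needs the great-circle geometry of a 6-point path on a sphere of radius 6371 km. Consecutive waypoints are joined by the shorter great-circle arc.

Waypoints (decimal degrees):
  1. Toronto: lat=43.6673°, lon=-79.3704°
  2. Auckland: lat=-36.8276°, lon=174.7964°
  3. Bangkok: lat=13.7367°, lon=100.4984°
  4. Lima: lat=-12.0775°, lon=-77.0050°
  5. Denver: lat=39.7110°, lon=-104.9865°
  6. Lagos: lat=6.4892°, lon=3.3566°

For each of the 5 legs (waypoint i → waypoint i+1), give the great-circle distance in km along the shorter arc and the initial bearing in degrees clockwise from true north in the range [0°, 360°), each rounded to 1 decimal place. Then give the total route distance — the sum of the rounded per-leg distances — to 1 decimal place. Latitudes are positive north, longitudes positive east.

Leg 1: dist=13885.9 km, bearing=249.8°
Leg 2: dist=9573.4 km, bearing=290.4°
Leg 3: dist=19687.6 km, bearing=304.0°
Leg 4: dist=6444.0 km, bearing=334.8°
Leg 5: dist=11085.2 km, bearing=73.1°
Total: 60676.1 km

Leg 1: φ1=0.7621382, φ2=-0.6427629, Δφ=-1.4049010, Δλ=4.4360475 rad; a=sin²(Δφ/2)+cosφ1·cosφ2·sin²(Δλ/2)=0.7859247592; c=2·atan2(√a, √(1-a))=2.179554940; dist=6371·c=13885.945 ≈ 13885.9 km; running total=13885.9 km
Leg 1 bearing: y=sinΔλ·cosφ2=-0.77007397, x=cosφ1·sinφ2-sinφ1·cosφ2·cosΔλ=-0.28279711; θ=atan2(y, x)=-110.1649° <0 so +360° → 249.8351° ≈ 249.8°
Leg 2: φ1=-0.6427629, φ2=0.2397506, Δφ=0.8825135, Δλ=-1.2967447 rad; a=sin²(Δφ/2)+cosφ1·cosφ2·sin²(Δλ/2)=0.4659525234; c=2·atan2(√a, √(1-a))=1.502648638; dist=6371·c=9573.374 ≈ 9573.4 km; running total=23459.3 km
Leg 2 bearing: y=sinΔλ·cosφ2=-0.93514691, x=cosφ1·sinφ2-sinφ1·cosφ2·cosΔλ=0.34765405; θ=atan2(y, x)=-69.6067° <0 so +360° → 290.3933° ≈ 290.4°
Leg 3: φ1=0.2397506, φ2=-0.2107921, Δφ=-0.4505428, Δλ=-3.0980188 rad; a=sin²(Δφ/2)+cosφ1·cosφ2·sin²(Δλ/2)=0.9993395493; c=2·atan2(√a, √(1-a))=3.090188523; dist=6371·c=19687.591 ≈ 19687.6 km; running total=43146.9 km
Leg 3 bearing: y=sinΔλ·cosφ2=-0.04259592, x=cosφ1·sinφ2-sinφ1·cosφ2·cosΔλ=0.02873405; θ=atan2(y, x)=-55.9975° <0 so +360° → 304.0025° ≈ 304.0°
Leg 4: φ1=-0.2107921, φ2=0.6930877, Δφ=0.9038798, Δλ=-0.4883693 rad; a=sin²(Δφ/2)+cosφ1·cosφ2·sin²(Δλ/2)=0.2346862423; c=2·atan2(√a, √(1-a))=1.011455594; dist=6371·c=6443.984 ≈ 6444.0 km; running total=49590.9 km
Leg 4 bearing: y=sinΔλ·cosφ2=-0.36093430, x=cosφ1·sinφ2-sinφ1·cosφ2·cosΔλ=0.76691647; θ=atan2(y, x)=-25.2031° <0 so +360° → 334.7969° ≈ 334.8°
Leg 5: φ1=0.6930877, φ2=0.1132579, Δφ=-0.5798298, Δλ=1.8909438 rad; a=sin²(Δφ/2)+cosφ1·cosφ2·sin²(Δλ/2)=0.5841688945; c=2·atan2(√a, √(1-a))=1.739939477; dist=6371·c=11085.154 ≈ 11085.2 km; running total=60676.1 km
Leg 5 bearing: y=sinΔλ·cosφ2=0.94310773, x=cosφ1·sinφ2-sinφ1·cosφ2·cosΔλ=0.28672322; θ=atan2(y, x)=73.0897° ≈ 73.1°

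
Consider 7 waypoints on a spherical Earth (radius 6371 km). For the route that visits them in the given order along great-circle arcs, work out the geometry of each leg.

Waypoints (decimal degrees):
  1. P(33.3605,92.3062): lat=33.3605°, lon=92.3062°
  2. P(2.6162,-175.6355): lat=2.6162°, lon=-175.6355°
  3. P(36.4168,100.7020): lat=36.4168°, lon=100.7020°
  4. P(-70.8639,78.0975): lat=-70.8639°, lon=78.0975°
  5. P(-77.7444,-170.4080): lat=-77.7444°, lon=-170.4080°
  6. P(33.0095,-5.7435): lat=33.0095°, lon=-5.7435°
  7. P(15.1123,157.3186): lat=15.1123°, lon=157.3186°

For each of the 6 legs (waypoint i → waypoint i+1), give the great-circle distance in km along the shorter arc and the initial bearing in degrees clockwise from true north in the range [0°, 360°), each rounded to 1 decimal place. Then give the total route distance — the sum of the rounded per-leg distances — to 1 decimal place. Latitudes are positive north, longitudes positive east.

Leg 1: dist=10038.5 km, bearing=86.7°
Leg 2: dist=9267.9 km, bearing=306.4°
Leg 3: dist=12064.7 km, bearing=187.6°
Leg 4: dist=2906.7 km, bearing=153.4°
Leg 5: dist=14983.7 km, bearing=161.8°
Leg 6: dist=14369.7 km, bearing=21.3°
Total: 63631.2 km

Leg 1: φ1=0.5822506, φ2=0.0456613, Δφ=-0.5365893, Δλ=-4.6764649 rad; a=sin²(Δφ/2)+cosφ1·cosφ2·sin²(Δλ/2)=0.5024332081; c=2·atan2(√a, √(1-a))=1.575662762; dist=6371·c=10038.547 ≈ 10038.5 km; running total=10038.5 km
Leg 1 bearing: y=sinΔλ·cosφ2=0.99831317, x=cosφ1·sinφ2-sinφ1·cosφ2·cosΔλ=0.05785433; θ=atan2(y, x)=86.6833° ≈ 86.7°
Leg 2: φ1=0.0456613, φ2=0.6355931, Δφ=0.5899318, Δλ=4.8229992 rad; a=sin²(Δφ/2)+cosφ1·cosφ2·sin²(Δλ/2)=0.4420830460; c=2·atan2(√a, √(1-a))=1.454701809; dist=6371·c=9267.905 ≈ 9267.9 km; running total=19306.4 km
Leg 2 bearing: y=sinΔλ·cosφ2=-0.79980206, x=cosφ1·sinφ2-sinφ1·cosφ2·cosΔλ=0.58898147; θ=atan2(y, x)=-53.6317° <0 so +360° → 306.3683° ≈ 306.4°
Leg 3: φ1=0.6355931, φ2=-1.2368084, Δφ=-1.8724014, Δλ=-0.3945230 rad; a=sin²(Δφ/2)+cosφ1·cosφ2·sin²(Δλ/2)=0.6586590919; c=2·atan2(√a, √(1-a))=1.893696503; dist=6371·c=12064.740 ≈ 12064.7 km; running total=31371.1 km
Leg 3 bearing: y=sinΔλ·cosφ2=-0.12600085, x=cosφ1·sinφ2-sinφ1·cosφ2·cosΔλ=-0.93991114; θ=atan2(y, x)=-172.3647° <0 so +360° → 187.6353° ≈ 187.6°
Leg 4: φ1=-1.2368084, φ2=-1.3568958, Δφ=-0.1200874, Δλ=-4.3372392 rad; a=sin²(Δφ/2)+cosφ1·cosφ2·sin²(Δλ/2)=0.0511424526; c=2·atan2(√a, √(1-a))=0.456240703; dist=6371·c=2906.710 ≈ 2906.7 km; running total=34277.8 km
Leg 4 bearing: y=sinΔλ·cosφ2=0.19751017, x=cosφ1·sinφ2-sinφ1·cosφ2·cosΔλ=-0.39382400; θ=atan2(y, x)=153.3654° ≈ 153.4°
Leg 5: φ1=-1.3568958, φ2=0.5761245, Δφ=1.9330202, Δλ=2.8739377 rad; a=sin²(Δφ/2)+cosφ1·cosφ2·sin²(Δλ/2)=0.8520163438; c=2·atan2(√a, √(1-a))=2.351856461; dist=6371·c=14983.678 ≈ 14983.7 km; running total=49261.5 km
Leg 5 bearing: y=sinΔλ·cosφ2=0.22177985, x=cosφ1·sinφ2-sinφ1·cosφ2·cosΔλ=-0.67464930; θ=atan2(y, x)=161.8026° ≈ 161.8°
Leg 6: φ1=0.5761245, φ2=0.2637594, Δφ=-0.3123651, Δλ=2.8459705 rad; a=sin²(Δφ/2)+cosφ1·cosφ2·sin²(Δλ/2)=0.8162153162; c=2·atan2(√a, √(1-a))=2.255483385; dist=6371·c=14369.685 ≈ 14369.7 km; running total=63631.2 km
Leg 6 bearing: y=sinΔλ·cosφ2=0.28125971, x=cosφ1·sinφ2-sinφ1·cosφ2·cosΔλ=0.72175098; θ=atan2(y, x)=21.2904° ≈ 21.3°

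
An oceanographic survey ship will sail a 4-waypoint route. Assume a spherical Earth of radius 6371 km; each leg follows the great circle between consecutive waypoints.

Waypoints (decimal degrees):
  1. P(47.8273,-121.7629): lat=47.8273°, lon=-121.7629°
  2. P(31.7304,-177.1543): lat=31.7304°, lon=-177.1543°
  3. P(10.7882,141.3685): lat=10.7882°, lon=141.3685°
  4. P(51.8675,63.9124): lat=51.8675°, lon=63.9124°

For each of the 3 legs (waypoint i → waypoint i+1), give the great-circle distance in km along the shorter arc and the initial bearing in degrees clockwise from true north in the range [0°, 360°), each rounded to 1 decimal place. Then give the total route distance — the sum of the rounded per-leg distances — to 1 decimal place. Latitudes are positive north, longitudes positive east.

Leg 1: φ1=0.8347439, φ2=0.5538000, Δφ=-0.2809439, Δλ=-0.9667623 rad; a=sin²(Δφ/2)+cosφ1·cosφ2·sin²(Δλ/2)=0.1429525156; c=2·atan2(√a, √(1-a))=0.775465886; dist=6371·c=4940.493 ≈ 4940.5 km; running total=4940.5 km
Leg 1 bearing: y=sinΔλ·cosφ2=-0.70003147, x=cosφ1·sinφ2-sinφ1·cosφ2·cosΔλ=-0.00493072; θ=atan2(y, x)=-90.4036° <0 so +360° → 269.5964° ≈ 269.6°
Leg 2: φ1=0.5538000, φ2=0.1882896, Δφ=-0.3655103, Δλ=5.5592716 rad; a=sin²(Δφ/2)+cosφ1·cosφ2·sin²(Δλ/2)=0.1377928494; c=2·atan2(√a, √(1-a))=0.760611933; dist=6371·c=4845.859 ≈ 4845.9 km; running total=9786.4 km
Leg 2 bearing: y=sinΔλ·cosφ2=-0.65061596, x=cosφ1·sinφ2-sinφ1·cosφ2·cosΔλ=-0.22786573; θ=atan2(y, x)=-109.3018° <0 so +360° → 250.6982° ≈ 250.7°
Leg 3: φ1=0.1882896, φ2=0.9052586, Δφ=0.7169690, Δλ=-1.3518640 rad; a=sin²(Δφ/2)+cosφ1·cosφ2·sin²(Δλ/2)=0.3605143172; c=2·atan2(√a, √(1-a))=1.288073545; dist=6371·c=8206.317 ≈ 8206.3 km; running total=17992.7 km
Leg 3 bearing: y=sinΔλ·cosφ2=-0.60274278, x=cosφ1·sinφ2-sinφ1·cosφ2·cosΔλ=0.74758017; θ=atan2(y, x)=-38.8778° <0 so +360° → 321.1222° ≈ 321.1°

Leg 1: dist=4940.5 km, bearing=269.6°
Leg 2: dist=4845.9 km, bearing=250.7°
Leg 3: dist=8206.3 km, bearing=321.1°
Total: 17992.7 km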